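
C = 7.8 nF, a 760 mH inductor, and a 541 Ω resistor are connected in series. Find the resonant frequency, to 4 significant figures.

ω₀ = 1/√(LC) = 1/√(0.76 × 7.8e-09) = 12990 rad/s
f₀ = ω₀/(2π) = 2.067 kHz

2.067 kHz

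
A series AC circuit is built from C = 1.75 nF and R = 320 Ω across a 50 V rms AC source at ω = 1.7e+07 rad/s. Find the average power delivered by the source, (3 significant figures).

7.73 W

X_C = 1/(ωC) = 33.6 Ω
Z = 320 − j33.6 Ω
|Z| = √(320² + 33.6²) = 322 Ω
∠Z = arctan(-33.6/320) = -6.00°
I = V/|Z| = 155 mA
P = VI cos φ = 50 × 0.155 × cos(-6.00°) = 7.73 W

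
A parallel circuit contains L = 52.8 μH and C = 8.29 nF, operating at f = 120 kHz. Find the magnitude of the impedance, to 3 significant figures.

53.0 Ω

ω = 2πf = 754000 rad/s
X_L = ωL = 39.8 Ω
X_C = 1/(ωC) = 160 Ω
Parallel: admittances add. Y = 1/(jωL) + jωC
Y = (0 − j0.0189) S
|Y| = 0.0189 S → |Z| = 1/|Y| = 53.0 Ω, ∠Z = −∠Y = 90.0°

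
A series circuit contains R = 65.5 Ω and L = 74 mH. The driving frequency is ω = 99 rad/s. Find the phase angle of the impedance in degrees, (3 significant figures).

X_L = ωL = 7.33 Ω
Z = 65.5 + j7.33 Ω
|Z| = √(65.5² + 7.33²) = 65.9 Ω
∠Z = arctan(7.33/65.5) = 6.38°

6.38°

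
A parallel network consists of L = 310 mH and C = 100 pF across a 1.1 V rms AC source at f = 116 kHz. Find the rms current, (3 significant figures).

ω = 2πf = 728800 rad/s
X_L = ωL = 226000 Ω
X_C = 1/(ωC) = 13700 Ω
Parallel: admittances add. Y = 1/(jωL) + jωC
Y = (0 + j6.85e-05) S
|Y| = 6.85e-05 S → |Z| = 1/|Y| = 14600 Ω, ∠Z = −∠Y = -90.0°
I = V/|Z| = 1.1/14600 = 75.3 μA

75.3 μA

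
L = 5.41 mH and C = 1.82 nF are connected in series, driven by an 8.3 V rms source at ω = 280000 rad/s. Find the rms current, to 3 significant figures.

X_L = ωL = 1510 Ω
X_C = 1/(ωC) = 1960 Ω
Net reactance X = X_L − X_C = -448 Ω
Z = − j448 Ω
|Z| = √(0² + 448²) = 448 Ω
I = V/|Z| = 8.3/448 = 18.5 mA

18.5 mA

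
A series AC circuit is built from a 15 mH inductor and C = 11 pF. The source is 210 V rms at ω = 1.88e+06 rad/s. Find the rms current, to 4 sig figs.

10.42 mA

X_L = ωL = 28200 Ω
X_C = 1/(ωC) = 48360 Ω
Net reactance X = X_L − X_C = -20160 Ω
Z = − j20160 Ω
|Z| = √(0² + 20160²) = 20160 Ω
I = V/|Z| = 210/20160 = 10.42 mA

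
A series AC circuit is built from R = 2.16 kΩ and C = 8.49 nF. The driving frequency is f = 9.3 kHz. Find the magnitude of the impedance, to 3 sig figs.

ω = 2πf = 58430 rad/s
X_C = 1/(ωC) = 2020 Ω
Z = 2160 − j2020 Ω
|Z| = √(2160² + 2020²) = 2950 Ω

2950 Ω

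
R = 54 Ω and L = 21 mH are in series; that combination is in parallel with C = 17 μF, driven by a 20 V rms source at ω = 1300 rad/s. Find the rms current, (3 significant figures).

416 mA

X_L = ωL = 27.3 Ω
X_C = 1/(ωC) = 45.2 Ω
Branch 1 (R+jX_L): Z₁ = 54.0 + j27.3 Ω, |Z₁| = 60.5 Ω
Branch 2 (−jX_C): Z₂ = −j45.2 Ω
Parallel: Z = Z₁Z₂/(Z₁+Z₂), |Z| = 48.1 Ω, ∠Z = -44.8°
I = V/|Z| = 20/48.1 = 416 mA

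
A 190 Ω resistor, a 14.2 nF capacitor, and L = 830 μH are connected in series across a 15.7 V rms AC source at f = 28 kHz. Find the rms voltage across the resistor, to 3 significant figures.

9.40 V

ω = 2πf = 175900 rad/s
X_L = ωL = 146 Ω
X_C = 1/(ωC) = 400 Ω
Net reactance X = X_L − X_C = -254 Ω
Z = 190 − j254 Ω
|Z| = √(190² + 254²) = 317 Ω
I = V/|Z| = 49.5 mA
V_R = I·|Z_R| = 0.0495 × 190 = 9.40 V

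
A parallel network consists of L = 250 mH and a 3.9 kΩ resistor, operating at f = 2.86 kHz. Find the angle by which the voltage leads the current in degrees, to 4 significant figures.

ω = 2πf = 17970 rad/s
X_L = ωL = 4492 Ω
Parallel: admittances add. Y = 1/R + 1/(jωL)
Y = (0.0002564 − j0.0002226) S
|Y| = 0.0003396 S → |Z| = 1/|Y| = 2945 Ω, ∠Z = −∠Y = 40.96°

40.96°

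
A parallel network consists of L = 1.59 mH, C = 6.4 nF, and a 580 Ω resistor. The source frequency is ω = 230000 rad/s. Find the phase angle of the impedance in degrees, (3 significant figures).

X_L = ωL = 366 Ω
X_C = 1/(ωC) = 679 Ω
Parallel: admittances add. Y = 1/R + 1/(jωL) + jωC
Y = (0.00172 − j0.00126) S
|Y| = 0.00214 S → |Z| = 1/|Y| = 468 Ω, ∠Z = −∠Y = 36.2°

36.2°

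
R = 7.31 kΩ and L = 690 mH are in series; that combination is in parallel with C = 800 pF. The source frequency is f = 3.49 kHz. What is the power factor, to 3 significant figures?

0.583

ω = 2πf = 21930 rad/s
X_L = ωL = 15100 Ω
X_C = 1/(ωC) = 57000 Ω
Branch 1 (R+jX_L): Z₁ = 7310 + j15100 Ω, |Z₁| = 16800 Ω
Branch 2 (−jX_C): Z₂ = −j57000 Ω
Parallel: Z = Z₁Z₂/(Z₁+Z₂), |Z| = 22500 Ω, ∠Z = 54.3°
cos φ = cos(54.3°) = 0.583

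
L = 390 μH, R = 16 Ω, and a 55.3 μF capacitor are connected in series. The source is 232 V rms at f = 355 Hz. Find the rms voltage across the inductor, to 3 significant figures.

11.5 V

ω = 2πf = 2231 rad/s
X_L = ωL = 0.870 Ω
X_C = 1/(ωC) = 8.11 Ω
Net reactance X = X_L − X_C = -7.24 Ω
Z = 16.0 − j7.24 Ω
|Z| = √(16.0² + 7.24²) = 17.6 Ω
I = V/|Z| = 13.2 A
V_L = I·|Z_L| = 13.2 × 0.870 = 11.5 V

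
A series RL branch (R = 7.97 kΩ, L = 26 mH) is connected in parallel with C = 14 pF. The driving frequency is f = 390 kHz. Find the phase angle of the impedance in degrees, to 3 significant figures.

ω = 2πf = 2.45e+06 rad/s
X_L = ωL = 63700 Ω
X_C = 1/(ωC) = 29100 Ω
Branch 1 (R+jX_L): Z₁ = 7970 + j63700 Ω, |Z₁| = 64200 Ω
Branch 2 (−jX_C): Z₂ = −j29100 Ω
Parallel: Z = Z₁Z₂/(Z₁+Z₂), |Z| = 52800 Ω, ∠Z = -84.1°

-84.1°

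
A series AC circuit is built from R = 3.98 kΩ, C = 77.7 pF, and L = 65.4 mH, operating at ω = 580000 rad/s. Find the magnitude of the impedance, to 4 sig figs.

16240 Ω

X_L = ωL = 37930 Ω
X_C = 1/(ωC) = 22190 Ω
Net reactance X = X_L − X_C = 15740 Ω
Z = 3980 + j15740 Ω
|Z| = √(3980² + 15740²) = 16240 Ω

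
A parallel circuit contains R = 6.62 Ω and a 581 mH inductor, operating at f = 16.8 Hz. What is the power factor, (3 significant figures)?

ω = 2πf = 105.6 rad/s
X_L = ωL = 61.3 Ω
Parallel: admittances add. Y = 1/R + 1/(jωL)
Y = (0.151 − j0.0163) S
|Y| = 0.152 S → |Z| = 1/|Y| = 6.58 Ω, ∠Z = −∠Y = 6.16°
cos φ = cos(6.16°) = 0.994

0.994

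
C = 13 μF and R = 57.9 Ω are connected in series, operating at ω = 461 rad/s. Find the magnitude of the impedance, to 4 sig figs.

176.6 Ω

X_C = 1/(ωC) = 166.9 Ω
Z = 57.90 − j166.9 Ω
|Z| = √(57.90² + 166.9²) = 176.6 Ω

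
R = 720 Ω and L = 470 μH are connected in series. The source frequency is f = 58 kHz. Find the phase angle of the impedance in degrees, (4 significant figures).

13.38°

ω = 2πf = 364400 rad/s
X_L = ωL = 171.3 Ω
Z = 720.0 + j171.3 Ω
|Z| = √(720.0² + 171.3²) = 740.1 Ω
∠Z = arctan(171.3/720.0) = 13.38°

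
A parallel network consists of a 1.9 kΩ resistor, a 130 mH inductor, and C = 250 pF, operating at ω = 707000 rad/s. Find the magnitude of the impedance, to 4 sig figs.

X_L = ωL = 91910 Ω
X_C = 1/(ωC) = 5658 Ω
Parallel: admittances add. Y = 1/R + 1/(jωL) + jωC
Y = (0.0005263 + j0.0001659) S
|Y| = 0.0005518 S → |Z| = 1/|Y| = 1812 Ω, ∠Z = −∠Y = -17.49°

1812 Ω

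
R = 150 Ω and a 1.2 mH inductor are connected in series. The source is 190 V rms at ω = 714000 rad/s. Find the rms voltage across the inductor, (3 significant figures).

187 V

X_L = ωL = 857 Ω
Z = 150 + j857 Ω
|Z| = √(150² + 857²) = 870 Ω
I = V/|Z| = 218 mA
V_L = I·|Z_L| = 0.218 × 857 = 187 V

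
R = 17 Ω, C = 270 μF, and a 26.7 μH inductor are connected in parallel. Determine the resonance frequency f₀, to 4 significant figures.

1.874 kHz

ω₀ = 1/√(LC) = 1/√(2.67e-05 × 0.00027) = 11780 rad/s
f₀ = ω₀/(2π) = 1.874 kHz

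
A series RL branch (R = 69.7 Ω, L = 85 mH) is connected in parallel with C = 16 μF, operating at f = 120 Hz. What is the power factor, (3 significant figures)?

0.845

ω = 2πf = 754.0 rad/s
X_L = ωL = 64.1 Ω
X_C = 1/(ωC) = 82.9 Ω
Branch 1 (R+jX_L): Z₁ = 69.7 + j64.1 Ω, |Z₁| = 94.7 Ω
Branch 2 (−jX_C): Z₂ = −j82.9 Ω
Parallel: Z = Z₁Z₂/(Z₁+Z₂), |Z| = 109 Ω, ∠Z = -32.3°
cos φ = cos(-32.3°) = 0.845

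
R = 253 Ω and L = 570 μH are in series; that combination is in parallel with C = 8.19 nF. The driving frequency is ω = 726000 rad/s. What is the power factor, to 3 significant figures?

0.249

X_L = ωL = 414 Ω
X_C = 1/(ωC) = 168 Ω
Branch 1 (R+jX_L): Z₁ = 253 + j414 Ω, |Z₁| = 485 Ω
Branch 2 (−jX_C): Z₂ = −j168 Ω
Parallel: Z = Z₁Z₂/(Z₁+Z₂), |Z| = 231 Ω, ∠Z = -75.6°
cos φ = cos(-75.6°) = 0.249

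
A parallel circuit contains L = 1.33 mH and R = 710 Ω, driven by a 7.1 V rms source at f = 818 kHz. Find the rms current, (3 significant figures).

10.1 mA

ω = 2πf = 5.14e+06 rad/s
X_L = ωL = 6840 Ω
Parallel: admittances add. Y = 1/R + 1/(jωL)
Y = (0.00141 − j0.000146) S
|Y| = 0.00142 S → |Z| = 1/|Y| = 706 Ω, ∠Z = −∠Y = 5.93°
I = V/|Z| = 7.1/706 = 10.1 mA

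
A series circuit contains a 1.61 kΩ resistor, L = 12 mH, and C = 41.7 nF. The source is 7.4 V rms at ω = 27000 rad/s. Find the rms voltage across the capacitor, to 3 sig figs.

X_L = ωL = 324 Ω
X_C = 1/(ωC) = 888 Ω
Net reactance X = X_L − X_C = -564 Ω
Z = 1610 − j564 Ω
|Z| = √(1610² + 564²) = 1710 Ω
I = V/|Z| = 4.34 mA
V_C = I·|Z_C| = 0.00434 × 888 = 3.85 V

3.85 V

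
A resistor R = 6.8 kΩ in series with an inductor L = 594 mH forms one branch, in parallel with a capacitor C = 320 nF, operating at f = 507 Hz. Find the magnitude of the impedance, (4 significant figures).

1009 Ω

ω = 2πf = 3186 rad/s
X_L = ωL = 1892 Ω
X_C = 1/(ωC) = 981.0 Ω
Branch 1 (R+jX_L): Z₁ = 6800 + j1892 Ω, |Z₁| = 7058 Ω
Branch 2 (−jX_C): Z₂ = −j981.0 Ω
Parallel: Z = Z₁Z₂/(Z₁+Z₂), |Z| = 1009 Ω, ∠Z = -82.08°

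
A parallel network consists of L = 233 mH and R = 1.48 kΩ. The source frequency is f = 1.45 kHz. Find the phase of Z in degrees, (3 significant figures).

ω = 2πf = 9111 rad/s
X_L = ωL = 2120 Ω
Parallel: admittances add. Y = 1/R + 1/(jωL)
Y = (0.000676 − j0.000471) S
|Y| = 0.000824 S → |Z| = 1/|Y| = 1210 Ω, ∠Z = −∠Y = 34.9°

34.9°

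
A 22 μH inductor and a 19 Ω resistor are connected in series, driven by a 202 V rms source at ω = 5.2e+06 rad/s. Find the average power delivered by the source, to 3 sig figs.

57.6 W

X_L = ωL = 114 Ω
Z = 19.0 + j114 Ω
|Z| = √(19.0² + 114²) = 116 Ω
∠Z = arctan(114/19.0) = 80.6°
I = V/|Z| = 1.74 A
P = VI cos φ = 202 × 1.74 × cos(80.6°) = 57.6 W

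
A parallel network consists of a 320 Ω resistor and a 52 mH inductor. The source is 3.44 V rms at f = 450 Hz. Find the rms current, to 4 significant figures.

ω = 2πf = 2827 rad/s
X_L = ωL = 147.0 Ω
Parallel: admittances add. Y = 1/R + 1/(jωL)
Y = (0.003125 − j0.006801) S
|Y| = 0.007485 S → |Z| = 1/|Y| = 133.6 Ω, ∠Z = −∠Y = 65.32°
I = V/|Z| = 3.44/133.6 = 25.75 mA

25.75 mA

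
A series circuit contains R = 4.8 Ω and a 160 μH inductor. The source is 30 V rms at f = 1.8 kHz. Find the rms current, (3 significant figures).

ω = 2πf = 11310 rad/s
X_L = ωL = 1.81 Ω
Z = 4.80 + j1.81 Ω
|Z| = √(4.80² + 1.81²) = 5.13 Ω
I = V/|Z| = 30/5.13 = 5.85 A

5.85 A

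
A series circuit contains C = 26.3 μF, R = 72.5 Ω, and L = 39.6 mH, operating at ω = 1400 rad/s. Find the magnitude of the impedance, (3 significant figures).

77.8 Ω

X_L = ωL = 55.4 Ω
X_C = 1/(ωC) = 27.2 Ω
Net reactance X = X_L − X_C = 28.3 Ω
Z = 72.5 + j28.3 Ω
|Z| = √(72.5² + 28.3²) = 77.8 Ω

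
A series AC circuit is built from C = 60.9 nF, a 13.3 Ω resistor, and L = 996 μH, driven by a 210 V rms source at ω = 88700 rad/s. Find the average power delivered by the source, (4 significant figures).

X_L = ωL = 88.35 Ω
X_C = 1/(ωC) = 185.1 Ω
Net reactance X = X_L − X_C = -96.78 Ω
Z = 13.30 − j96.78 Ω
|Z| = √(13.30² + 96.78²) = 97.69 Ω
∠Z = arctan(-96.78/13.30) = -82.17°
I = V/|Z| = 2.150 A
P = VI cos φ = 210 × 2.150 × cos(-82.17°) = 61.46 W

61.46 W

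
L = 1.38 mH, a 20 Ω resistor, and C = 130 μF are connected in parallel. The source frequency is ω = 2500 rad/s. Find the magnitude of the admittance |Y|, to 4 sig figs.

61.12 mS

X_L = ωL = 3.450 Ω
X_C = 1/(ωC) = 3.077 Ω
Parallel: admittances add. Y = 1/R + 1/(jωL) + jωC
Y = (0.05000 + j0.03514) S
|Y| = 0.06112 S → |Z| = 1/|Y| = 16.36 Ω, ∠Z = −∠Y = -35.10°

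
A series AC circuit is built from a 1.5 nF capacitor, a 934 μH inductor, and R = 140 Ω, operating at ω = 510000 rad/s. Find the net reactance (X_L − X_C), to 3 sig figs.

-831 Ω

X_L = ωL = 476 Ω
X_C = 1/(ωC) = 1310 Ω
X = 476 − 1310 = -831 Ω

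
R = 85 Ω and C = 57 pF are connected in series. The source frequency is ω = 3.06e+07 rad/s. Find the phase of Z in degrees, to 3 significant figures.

X_C = 1/(ωC) = 573 Ω
Z = 85.0 − j573 Ω
|Z| = √(85.0² + 573²) = 580 Ω
∠Z = arctan(-573/85.0) = -81.6°

-81.6°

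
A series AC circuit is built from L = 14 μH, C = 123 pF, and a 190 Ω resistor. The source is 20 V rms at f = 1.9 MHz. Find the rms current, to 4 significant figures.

ω = 2πf = 1.194e+07 rad/s
X_L = ωL = 167.1 Ω
X_C = 1/(ωC) = 681.0 Ω
Net reactance X = X_L − X_C = -513.9 Ω
Z = 190.0 − j513.9 Ω
|Z| = √(190.0² + 513.9²) = 547.9 Ω
I = V/|Z| = 20/547.9 = 36.50 mA

36.50 mA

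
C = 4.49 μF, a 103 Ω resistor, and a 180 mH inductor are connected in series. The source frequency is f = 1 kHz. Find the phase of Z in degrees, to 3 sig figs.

ω = 2πf = 6283 rad/s
X_L = ωL = 1130 Ω
X_C = 1/(ωC) = 35.4 Ω
Net reactance X = X_L − X_C = 1100 Ω
Z = 103 + j1100 Ω
|Z| = √(103² + 1100²) = 1100 Ω
∠Z = arctan(1100/103) = 84.6°

84.6°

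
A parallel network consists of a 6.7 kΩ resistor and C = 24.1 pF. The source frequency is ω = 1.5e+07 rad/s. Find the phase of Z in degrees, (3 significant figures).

X_C = 1/(ωC) = 2770 Ω
Parallel: admittances add. Y = 1/R + jωC
Y = (0.000149 + j0.000362) S
|Y| = 0.000391 S → |Z| = 1/|Y| = 2560 Ω, ∠Z = −∠Y = -67.6°

-67.6°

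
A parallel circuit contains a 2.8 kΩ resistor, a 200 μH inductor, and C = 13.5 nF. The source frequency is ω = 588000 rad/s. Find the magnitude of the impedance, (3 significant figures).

X_L = ωL = 118 Ω
X_C = 1/(ωC) = 126 Ω
Parallel: admittances add. Y = 1/R + 1/(jωL) + jωC
Y = (0.000357 − j0.000565) S
|Y| = 0.000669 S → |Z| = 1/|Y| = 1500 Ω, ∠Z = −∠Y = 57.7°

1500 Ω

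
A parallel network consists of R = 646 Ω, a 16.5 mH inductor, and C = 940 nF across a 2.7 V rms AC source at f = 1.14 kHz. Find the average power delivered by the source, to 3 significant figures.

11.3 mW

ω = 2πf = 7163 rad/s
X_L = ωL = 118 Ω
X_C = 1/(ωC) = 149 Ω
Parallel: admittances add. Y = 1/R + 1/(jωL) + jωC
Y = (0.00155 − j0.00173) S
|Y| = 0.00232 S → |Z| = 1/|Y| = 431 Ω, ∠Z = −∠Y = 48.1°
I = V/|Z| = 6.26 mA
P = VI cos φ = 2.7 × 0.00626 × cos(48.1°) = 11.3 mW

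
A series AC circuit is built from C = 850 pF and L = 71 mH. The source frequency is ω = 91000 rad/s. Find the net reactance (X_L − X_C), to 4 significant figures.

-6467 Ω

X_L = ωL = 6461 Ω
X_C = 1/(ωC) = 12930 Ω
X = 6461 − 12930 = -6467 Ω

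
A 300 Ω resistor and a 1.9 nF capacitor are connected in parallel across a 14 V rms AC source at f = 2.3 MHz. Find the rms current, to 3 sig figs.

387 mA

ω = 2πf = 1.445e+07 rad/s
X_C = 1/(ωC) = 36.4 Ω
Parallel: admittances add. Y = 1/R + jωC
Y = (0.00333 + j0.0275) S
|Y| = 0.0277 S → |Z| = 1/|Y| = 36.2 Ω, ∠Z = −∠Y = -83.1°
I = V/|Z| = 14/36.2 = 387 mA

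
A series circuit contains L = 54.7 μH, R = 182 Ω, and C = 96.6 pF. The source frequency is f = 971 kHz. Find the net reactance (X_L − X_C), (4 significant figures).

ω = 2πf = 6.101e+06 rad/s
X_L = ωL = 333.7 Ω
X_C = 1/(ωC) = 1697 Ω
X = 333.7 − 1697 = -1363 Ω

-1363 Ω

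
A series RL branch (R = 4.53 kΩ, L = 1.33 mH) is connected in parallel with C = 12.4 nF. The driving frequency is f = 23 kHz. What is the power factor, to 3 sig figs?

0.123

ω = 2πf = 144500 rad/s
X_L = ωL = 192 Ω
X_C = 1/(ωC) = 558 Ω
Branch 1 (R+jX_L): Z₁ = 4530 + j192 Ω, |Z₁| = 4530 Ω
Branch 2 (−jX_C): Z₂ = −j558 Ω
Parallel: Z = Z₁Z₂/(Z₁+Z₂), |Z| = 557 Ω, ∠Z = -83.0°
cos φ = cos(-83.0°) = 0.123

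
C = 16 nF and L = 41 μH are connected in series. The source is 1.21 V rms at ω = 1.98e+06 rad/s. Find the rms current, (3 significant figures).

X_L = ωL = 81.2 Ω
X_C = 1/(ωC) = 31.6 Ω
Net reactance X = X_L − X_C = 49.6 Ω
Z = j49.6 Ω
|Z| = √(0² + 49.6²) = 49.6 Ω
I = V/|Z| = 1.21/49.6 = 24.4 mA

24.4 mA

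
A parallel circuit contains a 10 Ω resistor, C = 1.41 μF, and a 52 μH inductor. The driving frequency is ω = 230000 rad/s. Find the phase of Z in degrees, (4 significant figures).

X_L = ωL = 11.96 Ω
X_C = 1/(ωC) = 3.084 Ω
Parallel: admittances add. Y = 1/R + 1/(jωL) + jωC
Y = (0.1000 + j0.2407) S
|Y| = 0.2606 S → |Z| = 1/|Y| = 3.837 Ω, ∠Z = −∠Y = -67.44°

-67.44°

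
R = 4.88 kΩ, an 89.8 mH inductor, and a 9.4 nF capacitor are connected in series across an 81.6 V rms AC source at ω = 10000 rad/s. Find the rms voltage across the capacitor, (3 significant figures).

X_L = ωL = 898 Ω
X_C = 1/(ωC) = 10600 Ω
Net reactance X = X_L − X_C = -9740 Ω
Z = 4880 − j9740 Ω
|Z| = √(4880² + 9740²) = 10900 Ω
I = V/|Z| = 7.49 mA
V_C = I·|Z_C| = 0.00749 × 10600 = 79.7 V

79.7 V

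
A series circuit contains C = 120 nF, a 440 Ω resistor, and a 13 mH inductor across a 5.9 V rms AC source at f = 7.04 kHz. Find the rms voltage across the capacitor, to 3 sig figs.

1.90 V

ω = 2πf = 44230 rad/s
X_L = ωL = 575 Ω
X_C = 1/(ωC) = 188 Ω
Net reactance X = X_L − X_C = 387 Ω
Z = 440 + j387 Ω
|Z| = √(440² + 387²) = 586 Ω
I = V/|Z| = 10.1 mA
V_C = I·|Z_C| = 0.0101 × 188 = 1.90 V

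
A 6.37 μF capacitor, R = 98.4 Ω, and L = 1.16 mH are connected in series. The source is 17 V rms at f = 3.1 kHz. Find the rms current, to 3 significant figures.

171 mA

ω = 2πf = 19480 rad/s
X_L = ωL = 22.6 Ω
X_C = 1/(ωC) = 8.06 Ω
Net reactance X = X_L − X_C = 14.5 Ω
Z = 98.4 + j14.5 Ω
|Z| = √(98.4² + 14.5²) = 99.5 Ω
I = V/|Z| = 17/99.5 = 171 mA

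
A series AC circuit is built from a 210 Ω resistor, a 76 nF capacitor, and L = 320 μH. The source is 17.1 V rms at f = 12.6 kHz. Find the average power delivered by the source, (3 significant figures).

ω = 2πf = 79170 rad/s
X_L = ωL = 25.3 Ω
X_C = 1/(ωC) = 166 Ω
Net reactance X = X_L − X_C = -141 Ω
Z = 210 − j141 Ω
|Z| = √(210² + 141²) = 253 Ω
∠Z = arctan(-141/210) = -33.9°
I = V/|Z| = 67.6 mA
P = VI cos φ = 17.1 × 0.0676 × cos(-33.9°) = 960 mW

960 mW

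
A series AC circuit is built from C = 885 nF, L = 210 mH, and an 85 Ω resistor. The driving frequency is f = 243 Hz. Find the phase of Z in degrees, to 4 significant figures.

-78.54°

ω = 2πf = 1527 rad/s
X_L = ωL = 320.6 Ω
X_C = 1/(ωC) = 740.1 Ω
Net reactance X = X_L − X_C = -419.4 Ω
Z = 85.00 − j419.4 Ω
|Z| = √(85.00² + 419.4²) = 428.0 Ω
∠Z = arctan(-419.4/85.00) = -78.54°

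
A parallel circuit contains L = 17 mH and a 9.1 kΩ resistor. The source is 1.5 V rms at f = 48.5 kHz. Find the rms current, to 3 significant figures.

ω = 2πf = 304700 rad/s
X_L = ωL = 5180 Ω
Parallel: admittances add. Y = 1/R + 1/(jωL)
Y = (0.000110 − j0.000193) S
|Y| = 0.000222 S → |Z| = 1/|Y| = 4500 Ω, ∠Z = −∠Y = 60.3°
I = V/|Z| = 1.5/4500 = 333 μA

333 μA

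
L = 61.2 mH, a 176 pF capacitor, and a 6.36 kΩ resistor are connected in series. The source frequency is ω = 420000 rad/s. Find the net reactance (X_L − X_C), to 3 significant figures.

X_L = ωL = 25700 Ω
X_C = 1/(ωC) = 13500 Ω
X = 25700 − 13500 = 12200 Ω

12200 Ω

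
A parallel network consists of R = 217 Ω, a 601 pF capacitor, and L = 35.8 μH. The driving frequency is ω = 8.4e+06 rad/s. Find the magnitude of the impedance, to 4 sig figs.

X_L = ωL = 300.7 Ω
X_C = 1/(ωC) = 198.1 Ω
Parallel: admittances add. Y = 1/R + 1/(jωL) + jωC
Y = (0.004608 + j0.001723) S
|Y| = 0.004920 S → |Z| = 1/|Y| = 203.3 Ω, ∠Z = −∠Y = -20.50°

203.3 Ω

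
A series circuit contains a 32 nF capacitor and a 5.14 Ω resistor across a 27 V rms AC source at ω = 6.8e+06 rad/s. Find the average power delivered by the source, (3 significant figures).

X_C = 1/(ωC) = 4.60 Ω
Z = 5.14 − j4.60 Ω
|Z| = √(5.14² + 4.60²) = 6.89 Ω
∠Z = arctan(-4.60/5.14) = -41.8°
I = V/|Z| = 3.92 A
P = VI cos φ = 27 × 3.92 × cos(-41.8°) = 78.8 W

78.8 W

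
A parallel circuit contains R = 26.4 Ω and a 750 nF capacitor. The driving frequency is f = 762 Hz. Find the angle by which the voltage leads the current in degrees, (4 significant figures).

-5.415°

ω = 2πf = 4788 rad/s
X_C = 1/(ωC) = 278.5 Ω
Parallel: admittances add. Y = 1/R + jωC
Y = (0.03788 + j0.003591) S
|Y| = 0.03805 S → |Z| = 1/|Y| = 26.28 Ω, ∠Z = −∠Y = -5.415°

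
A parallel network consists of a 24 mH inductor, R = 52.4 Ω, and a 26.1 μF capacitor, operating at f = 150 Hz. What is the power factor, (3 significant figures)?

ω = 2πf = 942.5 rad/s
X_L = ωL = 22.6 Ω
X_C = 1/(ωC) = 40.7 Ω
Parallel: admittances add. Y = 1/R + 1/(jωL) + jωC
Y = (0.0191 − j0.0196) S
|Y| = 0.0274 S → |Z| = 1/|Y| = 36.5 Ω, ∠Z = −∠Y = 45.8°
cos φ = cos(45.8°) = 0.697

0.697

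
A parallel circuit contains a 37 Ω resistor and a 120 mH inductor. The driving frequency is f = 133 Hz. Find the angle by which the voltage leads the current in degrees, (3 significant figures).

ω = 2πf = 835.7 rad/s
X_L = ωL = 100 Ω
Parallel: admittances add. Y = 1/R + 1/(jωL)
Y = (0.0270 − j0.00997) S
|Y| = 0.0288 S → |Z| = 1/|Y| = 34.7 Ω, ∠Z = −∠Y = 20.3°

20.3°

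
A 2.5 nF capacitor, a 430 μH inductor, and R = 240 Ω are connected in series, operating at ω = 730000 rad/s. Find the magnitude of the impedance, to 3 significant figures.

335 Ω

X_L = ωL = 314 Ω
X_C = 1/(ωC) = 548 Ω
Net reactance X = X_L − X_C = -234 Ω
Z = 240 − j234 Ω
|Z| = √(240² + 234²) = 335 Ω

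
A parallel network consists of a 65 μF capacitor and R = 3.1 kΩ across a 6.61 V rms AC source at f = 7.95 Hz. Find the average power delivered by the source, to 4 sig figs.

ω = 2πf = 49.95 rad/s
X_C = 1/(ωC) = 308.0 Ω
Parallel: admittances add. Y = 1/R + jωC
Y = (0.0003226 + j0.003247) S
|Y| = 0.003263 S → |Z| = 1/|Y| = 306.5 Ω, ∠Z = −∠Y = -84.33°
I = V/|Z| = 21.57 mA
P = VI cos φ = 6.61 × 0.02157 × cos(-84.33°) = 14.09 mW

14.09 mW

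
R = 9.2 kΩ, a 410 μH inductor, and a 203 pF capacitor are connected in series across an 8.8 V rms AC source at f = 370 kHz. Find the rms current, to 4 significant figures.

ω = 2πf = 2.325e+06 rad/s
X_L = ωL = 953.2 Ω
X_C = 1/(ωC) = 2119 Ω
Net reactance X = X_L − X_C = -1166 Ω
Z = 9200 − j1166 Ω
|Z| = √(9200² + 1166²) = 9274 Ω
I = V/|Z| = 8.8/9274 = 948.9 μA

948.9 μA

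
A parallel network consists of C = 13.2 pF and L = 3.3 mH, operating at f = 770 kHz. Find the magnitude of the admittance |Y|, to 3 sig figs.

ω = 2πf = 4.838e+06 rad/s
X_L = ωL = 16000 Ω
X_C = 1/(ωC) = 15700 Ω
Parallel: admittances add. Y = 1/(jωL) + jωC
Y = (0 + j1.23e-06) S
|Y| = 1.23e-06 S → |Z| = 1/|Y| = 815000 Ω, ∠Z = −∠Y = -90.0°

1.23 μS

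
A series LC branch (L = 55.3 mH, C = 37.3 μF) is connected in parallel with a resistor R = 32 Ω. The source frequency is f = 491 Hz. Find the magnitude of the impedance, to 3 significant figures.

31.4 Ω

ω = 2πf = 3085 rad/s
X_L = ωL = 171 Ω
X_C = 1/(ωC) = 8.69 Ω
Branch 1: Z₁ = R = 32.0 Ω
Branch 2 (series LC): Z₂ = j(X_L − X_C) = j162 Ω
Parallel: Z = Z₁Z₂/(Z₁+Z₂), |Z| = 31.4 Ω, ∠Z = 11.2°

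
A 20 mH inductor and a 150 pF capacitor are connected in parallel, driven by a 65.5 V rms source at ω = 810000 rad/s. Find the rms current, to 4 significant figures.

3.915 mA

X_L = ωL = 16200 Ω
X_C = 1/(ωC) = 8230 Ω
Parallel: admittances add. Y = 1/(jωL) + jωC
Y = (0 + j5.977e-05) S
|Y| = 5.977e-05 S → |Z| = 1/|Y| = 16730 Ω, ∠Z = −∠Y = -90.00°
I = V/|Z| = 65.5/16730 = 3.915 mA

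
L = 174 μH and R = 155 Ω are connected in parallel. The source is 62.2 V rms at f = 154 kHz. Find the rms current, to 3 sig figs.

545 mA

ω = 2πf = 967600 rad/s
X_L = ωL = 168 Ω
Parallel: admittances add. Y = 1/R + 1/(jωL)
Y = (0.00645 − j0.00594) S
|Y| = 0.00877 S → |Z| = 1/|Y| = 114 Ω, ∠Z = −∠Y = 42.6°
I = V/|Z| = 62.2/114 = 545 mA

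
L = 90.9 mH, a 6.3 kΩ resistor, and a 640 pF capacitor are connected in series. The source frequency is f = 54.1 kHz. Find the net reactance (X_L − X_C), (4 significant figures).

26300 Ω

ω = 2πf = 339900 rad/s
X_L = ωL = 30900 Ω
X_C = 1/(ωC) = 4597 Ω
X = 30900 − 4597 = 26300 Ω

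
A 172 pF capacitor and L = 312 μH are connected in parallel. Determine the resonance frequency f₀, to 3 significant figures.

687 kHz

ω₀ = 1/√(LC) = 1/√(0.000312 × 1.72e-10) = 4.317e+06 rad/s
f₀ = ω₀/(2π) = 687 kHz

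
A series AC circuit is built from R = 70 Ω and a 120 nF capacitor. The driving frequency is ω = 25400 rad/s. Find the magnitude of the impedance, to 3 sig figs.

X_C = 1/(ωC) = 328 Ω
Z = 70.0 − j328 Ω
|Z| = √(70.0² + 328²) = 335 Ω

335 Ω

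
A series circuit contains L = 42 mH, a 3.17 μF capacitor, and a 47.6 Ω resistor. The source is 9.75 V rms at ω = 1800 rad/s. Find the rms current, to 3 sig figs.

X_L = ωL = 75.6 Ω
X_C = 1/(ωC) = 175 Ω
Net reactance X = X_L − X_C = -99.7 Ω
Z = 47.6 − j99.7 Ω
|Z| = √(47.6² + 99.7²) = 110 Ω
I = V/|Z| = 9.75/110 = 88.3 mA

88.3 mA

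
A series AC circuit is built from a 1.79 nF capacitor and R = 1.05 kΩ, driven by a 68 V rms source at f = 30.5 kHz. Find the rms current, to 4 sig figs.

21.95 mA

ω = 2πf = 191600 rad/s
X_C = 1/(ωC) = 2915 Ω
Z = 1050 − j2915 Ω
|Z| = √(1050² + 2915²) = 3099 Ω
I = V/|Z| = 68/3099 = 21.95 mA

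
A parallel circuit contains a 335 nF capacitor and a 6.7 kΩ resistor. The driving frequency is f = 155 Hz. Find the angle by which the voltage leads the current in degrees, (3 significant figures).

-65.4°

ω = 2πf = 973.9 rad/s
X_C = 1/(ωC) = 3070 Ω
Parallel: admittances add. Y = 1/R + jωC
Y = (0.000149 + j0.000326) S
|Y| = 0.000359 S → |Z| = 1/|Y| = 2790 Ω, ∠Z = −∠Y = -65.4°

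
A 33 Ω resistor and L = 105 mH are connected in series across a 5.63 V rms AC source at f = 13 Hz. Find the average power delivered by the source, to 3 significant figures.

900 mW

ω = 2πf = 81.68 rad/s
X_L = ωL = 8.58 Ω
Z = 33.0 + j8.58 Ω
|Z| = √(33.0² + 8.58²) = 34.1 Ω
∠Z = arctan(8.58/33.0) = 14.6°
I = V/|Z| = 165 mA
P = VI cos φ = 5.63 × 0.165 × cos(14.6°) = 900 mW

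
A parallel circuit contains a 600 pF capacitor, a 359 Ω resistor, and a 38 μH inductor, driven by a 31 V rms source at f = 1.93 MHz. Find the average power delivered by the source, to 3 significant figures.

2.68 W

ω = 2πf = 1.213e+07 rad/s
X_L = ωL = 461 Ω
X_C = 1/(ωC) = 137 Ω
Parallel: admittances add. Y = 1/R + 1/(jωL) + jωC
Y = (0.00279 + j0.00511) S
|Y| = 0.00582 S → |Z| = 1/|Y| = 172 Ω, ∠Z = −∠Y = -61.4°
I = V/|Z| = 180 mA
P = VI cos φ = 31 × 0.180 × cos(-61.4°) = 2.68 W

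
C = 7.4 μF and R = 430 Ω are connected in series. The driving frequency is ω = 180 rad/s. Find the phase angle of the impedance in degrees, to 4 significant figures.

X_C = 1/(ωC) = 750.8 Ω
Z = 430.0 − j750.8 Ω
|Z| = √(430.0² + 750.8²) = 865.2 Ω
∠Z = arctan(-750.8/430.0) = -60.20°

-60.20°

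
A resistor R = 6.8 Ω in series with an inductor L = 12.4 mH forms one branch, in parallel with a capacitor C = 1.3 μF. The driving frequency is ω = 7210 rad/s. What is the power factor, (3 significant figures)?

X_L = ωL = 89.4 Ω
X_C = 1/(ωC) = 107 Ω
Branch 1 (R+jX_L): Z₁ = 6.80 + j89.4 Ω, |Z₁| = 89.7 Ω
Branch 2 (−jX_C): Z₂ = −j107 Ω
Parallel: Z = Z₁Z₂/(Z₁+Z₂), |Z| = 515 Ω, ∠Z = 64.2°
cos φ = cos(64.2°) = 0.436

0.436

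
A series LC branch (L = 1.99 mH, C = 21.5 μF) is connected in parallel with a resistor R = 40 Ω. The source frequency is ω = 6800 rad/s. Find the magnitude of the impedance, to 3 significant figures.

X_L = ωL = 13.5 Ω
X_C = 1/(ωC) = 6.84 Ω
Branch 1: Z₁ = R = 40.0 Ω
Branch 2 (series LC): Z₂ = j(X_L − X_C) = j6.69 Ω
Parallel: Z = Z₁Z₂/(Z₁+Z₂), |Z| = 6.60 Ω, ∠Z = 80.5°

6.60 Ω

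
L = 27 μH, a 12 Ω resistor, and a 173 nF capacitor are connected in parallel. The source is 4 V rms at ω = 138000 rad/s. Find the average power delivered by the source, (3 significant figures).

X_L = ωL = 3.73 Ω
X_C = 1/(ωC) = 41.9 Ω
Parallel: admittances add. Y = 1/R + 1/(jωL) + jωC
Y = (0.0833 − j0.245) S
|Y| = 0.258 S → |Z| = 1/|Y| = 3.87 Ω, ∠Z = −∠Y = 71.2°
I = V/|Z| = 1.03 A
P = VI cos φ = 4 × 1.03 × cos(71.2°) = 1.33 W

1.33 W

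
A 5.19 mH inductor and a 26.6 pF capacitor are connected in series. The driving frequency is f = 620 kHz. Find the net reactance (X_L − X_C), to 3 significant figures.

ω = 2πf = 3.896e+06 rad/s
X_L = ωL = 20200 Ω
X_C = 1/(ωC) = 9650 Ω
X = 20200 − 9650 = 10600 Ω

10600 Ω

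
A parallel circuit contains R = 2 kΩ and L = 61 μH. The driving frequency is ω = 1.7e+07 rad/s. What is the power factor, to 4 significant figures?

X_L = ωL = 1037 Ω
Parallel: admittances add. Y = 1/R + 1/(jωL)
Y = (0.0005000 − j0.0009643) S
|Y| = 0.001086 S → |Z| = 1/|Y| = 920.6 Ω, ∠Z = −∠Y = 62.59°
cos φ = cos(62.59°) = 0.4603

0.4603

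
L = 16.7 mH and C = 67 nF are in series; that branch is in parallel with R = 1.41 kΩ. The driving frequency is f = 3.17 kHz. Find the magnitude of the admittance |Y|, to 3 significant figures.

ω = 2πf = 19920 rad/s
X_L = ωL = 333 Ω
X_C = 1/(ωC) = 749 Ω
Branch 1: Z₁ = R = 1410 Ω
Branch 2 (series LC): Z₂ = j(X_L − X_C) = −j417 Ω
Parallel: Z = Z₁Z₂/(Z₁+Z₂), |Z| = 400 Ω, ∠Z = -73.5°
|Y| = 1/|Z| = 2.50 mS

2.50 mS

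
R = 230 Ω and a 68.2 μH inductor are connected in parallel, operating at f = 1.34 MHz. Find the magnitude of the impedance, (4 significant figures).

ω = 2πf = 8.419e+06 rad/s
X_L = ωL = 574.2 Ω
Parallel: admittances add. Y = 1/R + 1/(jωL)
Y = (0.004348 − j0.001742) S
|Y| = 0.004684 S → |Z| = 1/|Y| = 213.5 Ω, ∠Z = −∠Y = 21.83°

213.5 Ω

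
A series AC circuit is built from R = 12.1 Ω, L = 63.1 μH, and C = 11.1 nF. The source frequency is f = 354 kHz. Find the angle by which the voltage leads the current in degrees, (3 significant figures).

83.1°

ω = 2πf = 2.224e+06 rad/s
X_L = ωL = 140 Ω
X_C = 1/(ωC) = 40.5 Ω
Net reactance X = X_L − X_C = 99.8 Ω
Z = 12.1 + j99.8 Ω
|Z| = √(12.1² + 99.8²) = 101 Ω
∠Z = arctan(99.8/12.1) = 83.1°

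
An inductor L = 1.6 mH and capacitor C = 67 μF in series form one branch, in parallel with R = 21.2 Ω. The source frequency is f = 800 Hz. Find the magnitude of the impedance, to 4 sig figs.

ω = 2πf = 5027 rad/s
X_L = ωL = 8.042 Ω
X_C = 1/(ωC) = 2.969 Ω
Branch 1: Z₁ = R = 21.20 Ω
Branch 2 (series LC): Z₂ = j(X_L − X_C) = j5.073 Ω
Parallel: Z = Z₁Z₂/(Z₁+Z₂), |Z| = 4.934 Ω, ∠Z = 76.54°

4.934 Ω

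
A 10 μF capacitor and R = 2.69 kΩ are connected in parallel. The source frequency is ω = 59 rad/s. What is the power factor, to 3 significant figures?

X_C = 1/(ωC) = 1690 Ω
Parallel: admittances add. Y = 1/R + jωC
Y = (0.000372 + j0.000590) S
|Y| = 0.000697 S → |Z| = 1/|Y| = 1430 Ω, ∠Z = −∠Y = -57.8°
cos φ = cos(-57.8°) = 0.533

0.533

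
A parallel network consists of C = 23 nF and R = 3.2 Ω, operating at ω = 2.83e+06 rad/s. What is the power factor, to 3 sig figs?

0.979

X_C = 1/(ωC) = 15.4 Ω
Parallel: admittances add. Y = 1/R + jωC
Y = (0.312 + j0.0651) S
|Y| = 0.319 S → |Z| = 1/|Y| = 3.13 Ω, ∠Z = −∠Y = -11.8°
cos φ = cos(-11.8°) = 0.979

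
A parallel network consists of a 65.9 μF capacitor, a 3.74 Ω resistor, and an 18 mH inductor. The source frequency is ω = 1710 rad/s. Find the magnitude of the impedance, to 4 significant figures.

3.582 Ω

X_L = ωL = 30.78 Ω
X_C = 1/(ωC) = 8.874 Ω
Parallel: admittances add. Y = 1/R + 1/(jωL) + jωC
Y = (0.2674 + j0.08020) S
|Y| = 0.2791 S → |Z| = 1/|Y| = 3.582 Ω, ∠Z = −∠Y = -16.70°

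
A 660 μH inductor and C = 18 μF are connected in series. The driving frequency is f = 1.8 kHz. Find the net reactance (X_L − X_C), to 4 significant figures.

2.552 Ω

ω = 2πf = 11310 rad/s
X_L = ωL = 7.464 Ω
X_C = 1/(ωC) = 4.912 Ω
X = 7.464 − 4.912 = 2.552 Ω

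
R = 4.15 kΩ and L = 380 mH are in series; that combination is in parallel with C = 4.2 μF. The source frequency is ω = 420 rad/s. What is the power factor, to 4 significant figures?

X_L = ωL = 159.6 Ω
X_C = 1/(ωC) = 566.9 Ω
Branch 1 (R+jX_L): Z₁ = 4150 + j159.6 Ω, |Z₁| = 4153 Ω
Branch 2 (−jX_C): Z₂ = −j566.9 Ω
Parallel: Z = Z₁Z₂/(Z₁+Z₂), |Z| = 564.6 Ω, ∠Z = -82.19°
cos φ = cos(-82.19°) = 0.1358

0.1358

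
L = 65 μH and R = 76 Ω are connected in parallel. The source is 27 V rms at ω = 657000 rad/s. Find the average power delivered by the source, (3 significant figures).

9.59 W

X_L = ωL = 42.7 Ω
Parallel: admittances add. Y = 1/R + 1/(jωL)
Y = (0.0132 − j0.0234) S
|Y| = 0.0269 S → |Z| = 1/|Y| = 37.2 Ω, ∠Z = −∠Y = 60.7°
I = V/|Z| = 725 mA
P = VI cos φ = 27 × 0.725 × cos(60.7°) = 9.59 W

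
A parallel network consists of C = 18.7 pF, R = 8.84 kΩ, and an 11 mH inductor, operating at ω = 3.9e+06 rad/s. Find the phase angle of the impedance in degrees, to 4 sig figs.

-23.68°

X_L = ωL = 42900 Ω
X_C = 1/(ωC) = 13710 Ω
Parallel: admittances add. Y = 1/R + 1/(jωL) + jωC
Y = (0.0001131 + j4.962e-05) S
|Y| = 0.0001235 S → |Z| = 1/|Y| = 8095 Ω, ∠Z = −∠Y = -23.68°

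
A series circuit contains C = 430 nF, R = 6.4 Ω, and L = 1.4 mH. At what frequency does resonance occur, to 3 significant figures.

6.49 kHz

ω₀ = 1/√(LC) = 1/√(0.0014 × 4.3e-07) = 40760 rad/s
f₀ = ω₀/(2π) = 6.49 kHz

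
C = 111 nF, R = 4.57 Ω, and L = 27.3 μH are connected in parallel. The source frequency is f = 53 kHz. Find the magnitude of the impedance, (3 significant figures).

4.33 Ω

ω = 2πf = 333000 rad/s
X_L = ωL = 9.09 Ω
X_C = 1/(ωC) = 27.1 Ω
Parallel: admittances add. Y = 1/R + 1/(jωL) + jωC
Y = (0.219 − j0.0730) S
|Y| = 0.231 S → |Z| = 1/|Y| = 4.33 Ω, ∠Z = −∠Y = 18.5°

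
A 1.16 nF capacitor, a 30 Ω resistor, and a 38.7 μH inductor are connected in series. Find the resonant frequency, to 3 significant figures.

ω₀ = 1/√(LC) = 1/√(3.87e-05 × 1.16e-09) = 4.72e+06 rad/s
f₀ = ω₀/(2π) = 751 kHz

751 kHz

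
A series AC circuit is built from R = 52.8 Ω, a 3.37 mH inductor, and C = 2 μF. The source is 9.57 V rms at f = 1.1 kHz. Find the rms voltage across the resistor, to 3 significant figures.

ω = 2πf = 6912 rad/s
X_L = ωL = 23.3 Ω
X_C = 1/(ωC) = 72.3 Ω
Net reactance X = X_L − X_C = -49.1 Ω
Z = 52.8 − j49.1 Ω
|Z| = √(52.8² + 49.1²) = 72.1 Ω
I = V/|Z| = 133 mA
V_R = I·|Z_R| = 0.133 × 52.8 = 7.01 V

7.01 V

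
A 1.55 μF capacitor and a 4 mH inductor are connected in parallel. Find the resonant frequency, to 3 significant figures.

ω₀ = 1/√(LC) = 1/√(0.004 × 1.55e-06) = 12700 rad/s
f₀ = ω₀/(2π) = 2.02 kHz

2.02 kHz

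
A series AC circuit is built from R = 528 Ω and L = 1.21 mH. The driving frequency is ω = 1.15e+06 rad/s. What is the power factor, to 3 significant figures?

0.355

X_L = ωL = 1390 Ω
Z = 528 + j1390 Ω
|Z| = √(528² + 1390²) = 1490 Ω
∠Z = arctan(1390/528) = 69.2°
cos φ = cos(69.2°) = 0.355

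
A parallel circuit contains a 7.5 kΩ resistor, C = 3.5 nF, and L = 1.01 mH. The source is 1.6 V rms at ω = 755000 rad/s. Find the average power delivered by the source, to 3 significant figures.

X_L = ωL = 763 Ω
X_C = 1/(ωC) = 378 Ω
Parallel: admittances add. Y = 1/R + 1/(jωL) + jωC
Y = (0.000133 + j0.00133) S
|Y| = 0.00134 S → |Z| = 1/|Y| = 748 Ω, ∠Z = −∠Y = -84.3°
I = V/|Z| = 2.14 mA
P = VI cos φ = 1.6 × 0.00214 × cos(-84.3°) = 341 μW

341 μW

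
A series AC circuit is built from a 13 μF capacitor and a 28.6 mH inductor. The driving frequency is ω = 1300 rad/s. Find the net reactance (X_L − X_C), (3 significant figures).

-22.0 Ω

X_L = ωL = 37.2 Ω
X_C = 1/(ωC) = 59.2 Ω
X = 37.2 − 59.2 = -22.0 Ω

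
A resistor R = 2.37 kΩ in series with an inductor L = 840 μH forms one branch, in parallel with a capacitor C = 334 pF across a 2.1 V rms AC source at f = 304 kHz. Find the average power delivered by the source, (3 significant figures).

1.28 mW

ω = 2πf = 1.91e+06 rad/s
X_L = ωL = 1600 Ω
X_C = 1/(ωC) = 1570 Ω
Branch 1 (R+jX_L): Z₁ = 2370 + j1600 Ω, |Z₁| = 2860 Ω
Branch 2 (−jX_C): Z₂ = −j1570 Ω
Parallel: Z = Z₁Z₂/(Z₁+Z₂), |Z| = 1890 Ω, ∠Z = -56.8°
I = V/|Z| = 1.11 mA
P = VI cos φ = 2.1 × 0.00111 × cos(-56.8°) = 1.28 mW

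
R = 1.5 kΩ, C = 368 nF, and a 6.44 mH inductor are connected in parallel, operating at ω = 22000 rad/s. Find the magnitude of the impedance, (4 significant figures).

810.7 Ω

X_L = ωL = 141.7 Ω
X_C = 1/(ωC) = 123.5 Ω
Parallel: admittances add. Y = 1/R + 1/(jωL) + jωC
Y = (0.0006667 + j0.001038) S
|Y| = 0.001234 S → |Z| = 1/|Y| = 810.7 Ω, ∠Z = −∠Y = -57.28°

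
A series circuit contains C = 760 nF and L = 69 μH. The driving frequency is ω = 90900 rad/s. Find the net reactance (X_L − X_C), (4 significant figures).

-8.203 Ω

X_L = ωL = 6.272 Ω
X_C = 1/(ωC) = 14.48 Ω
X = 6.272 − 14.48 = -8.203 Ω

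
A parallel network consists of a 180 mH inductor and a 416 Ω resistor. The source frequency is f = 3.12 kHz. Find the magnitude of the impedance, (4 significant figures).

413.1 Ω

ω = 2πf = 19600 rad/s
X_L = ωL = 3529 Ω
Parallel: admittances add. Y = 1/R + 1/(jωL)
Y = (0.002404 − j0.0002834) S
|Y| = 0.002420 S → |Z| = 1/|Y| = 413.1 Ω, ∠Z = −∠Y = 6.724°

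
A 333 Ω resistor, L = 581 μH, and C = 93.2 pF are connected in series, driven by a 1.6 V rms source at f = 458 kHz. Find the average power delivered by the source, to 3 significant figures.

196 μW

ω = 2πf = 2.878e+06 rad/s
X_L = ωL = 1670 Ω
X_C = 1/(ωC) = 3730 Ω
Net reactance X = X_L − X_C = -2060 Ω
Z = 333 − j2060 Ω
|Z| = √(333² + 2060²) = 2080 Ω
∠Z = arctan(-2060/333) = -80.8°
I = V/|Z| = 768 μA
P = VI cos φ = 1.6 × 0.000768 × cos(-80.8°) = 196 μW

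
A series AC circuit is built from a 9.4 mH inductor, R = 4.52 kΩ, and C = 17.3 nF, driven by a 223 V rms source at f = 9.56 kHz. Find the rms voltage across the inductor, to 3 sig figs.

27.7 V

ω = 2πf = 60070 rad/s
X_L = ωL = 565 Ω
X_C = 1/(ωC) = 962 Ω
Net reactance X = X_L − X_C = -398 Ω
Z = 4520 − j398 Ω
|Z| = √(4520² + 398²) = 4540 Ω
I = V/|Z| = 49.1 mA
V_L = I·|Z_L| = 0.0491 × 565 = 27.7 V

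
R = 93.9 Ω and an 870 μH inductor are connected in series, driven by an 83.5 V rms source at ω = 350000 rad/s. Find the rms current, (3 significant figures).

262 mA

X_L = ωL = 304 Ω
Z = 93.9 + j304 Ω
|Z| = √(93.9² + 304²) = 319 Ω
I = V/|Z| = 83.5/319 = 262 mA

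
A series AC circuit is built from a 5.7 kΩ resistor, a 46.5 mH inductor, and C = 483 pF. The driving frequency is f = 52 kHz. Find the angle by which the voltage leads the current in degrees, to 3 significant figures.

ω = 2πf = 326700 rad/s
X_L = ωL = 15200 Ω
X_C = 1/(ωC) = 6340 Ω
Net reactance X = X_L − X_C = 8860 Ω
Z = 5700 + j8860 Ω
|Z| = √(5700² + 8860²) = 10500 Ω
∠Z = arctan(8860/5700) = 57.2°

57.2°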